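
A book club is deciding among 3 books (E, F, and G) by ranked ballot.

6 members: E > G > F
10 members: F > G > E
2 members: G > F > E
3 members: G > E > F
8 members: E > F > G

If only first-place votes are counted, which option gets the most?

E

First-place vote totals:
  E: 14
  F: 10
  G: 5
E has the most first-place votes.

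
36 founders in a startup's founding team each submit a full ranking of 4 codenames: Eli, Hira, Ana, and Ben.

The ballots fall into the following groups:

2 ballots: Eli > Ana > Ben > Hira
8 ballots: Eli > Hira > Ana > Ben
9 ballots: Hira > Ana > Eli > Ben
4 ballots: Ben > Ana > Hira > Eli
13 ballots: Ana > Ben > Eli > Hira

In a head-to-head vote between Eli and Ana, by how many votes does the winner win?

16

Ballots ranking Eli above Ana: 2+8 = 10.
Ballots ranking Ana above Eli: 9+4+13 = 26.
Ana wins 26–10, a margin of 16.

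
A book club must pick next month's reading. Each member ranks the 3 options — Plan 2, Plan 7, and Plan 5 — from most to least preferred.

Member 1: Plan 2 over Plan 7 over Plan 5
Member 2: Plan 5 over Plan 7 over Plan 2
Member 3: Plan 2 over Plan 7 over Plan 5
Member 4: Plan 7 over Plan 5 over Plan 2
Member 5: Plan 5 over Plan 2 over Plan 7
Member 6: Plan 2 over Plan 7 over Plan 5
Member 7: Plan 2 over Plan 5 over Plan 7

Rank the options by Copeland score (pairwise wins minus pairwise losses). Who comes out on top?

Plan 2

Pairwise results:
  Plan 2 vs Plan 7: Plan 2 wins 5–2.
  Plan 2 vs Plan 5: Plan 2 wins 4–3.
  Plan 7 vs Plan 5: Plan 7 wins 4–3.
Copeland scores (wins − losses):
  Plan 2: 2 − 0 = 2
  Plan 7: 1 − 1 = 0
  Plan 5: 0 − 2 = -2
Plan 2 has the best Copeland score.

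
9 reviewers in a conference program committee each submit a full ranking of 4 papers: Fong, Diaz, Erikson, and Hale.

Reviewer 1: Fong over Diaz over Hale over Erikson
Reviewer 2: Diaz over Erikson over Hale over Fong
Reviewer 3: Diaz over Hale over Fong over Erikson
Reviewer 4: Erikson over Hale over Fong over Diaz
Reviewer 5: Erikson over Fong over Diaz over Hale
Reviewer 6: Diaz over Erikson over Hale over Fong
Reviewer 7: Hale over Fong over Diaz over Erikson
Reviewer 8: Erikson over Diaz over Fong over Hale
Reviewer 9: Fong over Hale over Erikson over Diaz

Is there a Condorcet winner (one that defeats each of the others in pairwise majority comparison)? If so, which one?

Head-to-head results (9 voters total):
Fong vs Diaz: Fong wins 5–4.
Fong vs Erikson: Erikson wins 5–4.
Fong vs Hale: Hale wins 5–4.
Diaz vs Erikson: Diaz wins 5–4.
Diaz vs Hale: Diaz wins 6–3.
Erikson vs Hale: Erikson wins 5–4.
No candidate beats all others: Fong beats Diaz beats Erikson beats Fong, a majority cycle.

There is no Condorcet winner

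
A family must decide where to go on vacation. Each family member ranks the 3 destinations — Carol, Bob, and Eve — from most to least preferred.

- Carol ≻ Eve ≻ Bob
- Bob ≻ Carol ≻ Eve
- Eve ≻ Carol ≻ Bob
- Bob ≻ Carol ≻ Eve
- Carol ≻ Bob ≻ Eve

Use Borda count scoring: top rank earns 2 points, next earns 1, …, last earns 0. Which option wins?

Carol

Borda scores:
  Carol: 2 + 1 + 1 + 1 + 2 = 7
  Bob: 0 + 2 + 0 + 2 + 1 = 5
  Eve: 1 + 0 + 2 + 0 + 0 = 3
Carol has the highest total.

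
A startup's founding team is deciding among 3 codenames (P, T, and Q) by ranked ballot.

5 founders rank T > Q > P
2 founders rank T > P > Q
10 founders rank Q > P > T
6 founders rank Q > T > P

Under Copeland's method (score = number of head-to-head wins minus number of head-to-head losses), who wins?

Q

Pairwise results:
  P vs T: T wins 13–10.
  P vs Q: Q wins 21–2.
  T vs Q: Q wins 16–7.
Copeland scores (wins − losses):
  P: 0 − 2 = -2
  T: 1 − 1 = 0
  Q: 2 − 0 = 2
Q has the best Copeland score.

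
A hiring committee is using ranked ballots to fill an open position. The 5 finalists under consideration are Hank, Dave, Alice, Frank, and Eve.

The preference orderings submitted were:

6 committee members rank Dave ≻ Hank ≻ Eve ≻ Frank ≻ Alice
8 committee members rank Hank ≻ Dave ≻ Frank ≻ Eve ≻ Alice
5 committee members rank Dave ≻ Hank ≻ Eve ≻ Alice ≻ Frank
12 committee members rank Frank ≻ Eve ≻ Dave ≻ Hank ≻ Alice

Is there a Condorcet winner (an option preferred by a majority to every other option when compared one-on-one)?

Yes

Head-to-head results (31 voters total):
Hank vs Dave: Dave wins 23–8.
Hank vs Alice: Hank wins 31–0.
Hank vs Frank: Hank wins 19–12.
Hank vs Eve: Hank wins 19–12.
Dave vs Alice: Dave wins 31–0.
Dave vs Frank: Dave wins 19–12.
Dave vs Eve: Dave wins 19–12.
Alice vs Frank: Frank wins 26–5.
Alice vs Eve: Eve wins 31–0.
Frank vs Eve: Frank wins 20–11.
Dave beats each rival — Hank (23–8), Alice (31–0), Frank (19–12), Eve (19–12) — so Dave is the Condorcet winner.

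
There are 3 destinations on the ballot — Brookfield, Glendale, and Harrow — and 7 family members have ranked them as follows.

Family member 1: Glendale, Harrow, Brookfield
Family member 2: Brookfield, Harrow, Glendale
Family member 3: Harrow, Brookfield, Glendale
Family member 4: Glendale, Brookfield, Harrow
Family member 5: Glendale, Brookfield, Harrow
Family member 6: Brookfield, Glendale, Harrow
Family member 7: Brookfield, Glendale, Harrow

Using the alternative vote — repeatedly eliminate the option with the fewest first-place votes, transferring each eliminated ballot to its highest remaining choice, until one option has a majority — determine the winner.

Brookfield

Round 1: Brookfield 3, Glendale 3, Harrow 1. Harrow has the fewest and is eliminated.
Round 2: Brookfield 4, Glendale 3. Brookfield has a majority.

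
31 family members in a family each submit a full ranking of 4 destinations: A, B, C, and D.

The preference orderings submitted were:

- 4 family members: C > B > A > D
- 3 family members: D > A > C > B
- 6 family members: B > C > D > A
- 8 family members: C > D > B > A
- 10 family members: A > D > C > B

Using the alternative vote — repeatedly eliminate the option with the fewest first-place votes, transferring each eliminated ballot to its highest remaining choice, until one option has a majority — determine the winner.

Round 1: C 12, A 10, B 6, D 3. D has the fewest and is eliminated.
Round 2: A 13, C 12, B 6. B has the fewest and is eliminated.
Round 3: C 18, A 13. C has a majority.

C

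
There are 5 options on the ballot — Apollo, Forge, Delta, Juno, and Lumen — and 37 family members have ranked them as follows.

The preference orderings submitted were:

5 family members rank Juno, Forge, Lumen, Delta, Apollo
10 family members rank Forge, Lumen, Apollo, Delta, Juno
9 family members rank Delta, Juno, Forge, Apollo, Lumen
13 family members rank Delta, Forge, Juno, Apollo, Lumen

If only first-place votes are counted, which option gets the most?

Delta

First-place vote totals:
  Apollo: 0
  Forge: 10
  Delta: 22
  Juno: 5
  Lumen: 0
Delta has the most first-place votes.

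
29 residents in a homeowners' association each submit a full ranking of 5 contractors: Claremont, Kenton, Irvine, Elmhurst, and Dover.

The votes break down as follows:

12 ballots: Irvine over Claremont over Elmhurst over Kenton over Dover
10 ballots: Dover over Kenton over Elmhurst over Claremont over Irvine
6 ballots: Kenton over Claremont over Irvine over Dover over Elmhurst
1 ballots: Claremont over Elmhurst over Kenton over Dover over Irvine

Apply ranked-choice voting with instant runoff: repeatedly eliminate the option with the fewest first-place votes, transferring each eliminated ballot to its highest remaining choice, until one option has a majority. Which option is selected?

Round 1: Irvine 12, Dover 10, Kenton 6, Claremont 1, Elmhurst 0. Elmhurst has the fewest and is eliminated.
Round 2: Irvine 12, Dover 10, Kenton 6, Claremont 1. Claremont has the fewest and is eliminated.
Round 3: Irvine 12, Dover 10, Kenton 7. Kenton has the fewest and is eliminated.
Round 4: Irvine 18, Dover 11. Irvine has a majority.

Irvine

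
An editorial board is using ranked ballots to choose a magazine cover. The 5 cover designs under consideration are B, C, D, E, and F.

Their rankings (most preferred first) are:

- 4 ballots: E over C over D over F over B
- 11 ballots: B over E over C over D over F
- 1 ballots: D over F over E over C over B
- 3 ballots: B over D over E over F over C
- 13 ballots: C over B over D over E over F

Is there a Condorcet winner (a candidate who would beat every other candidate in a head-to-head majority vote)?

No

Head-to-head results (32 voters total):
B vs C: C wins 18–14.
B vs D: B wins 27–5.
B vs E: B wins 27–5.
B vs F: B wins 27–5.
C vs D: C wins 28–4.
C vs E: E wins 19–13.
C vs F: C wins 28–4.
D vs E: D wins 17–15.
D vs F: D wins 32–0.
E vs F: E wins 31–1.
No candidate beats all others: B beats E beats C beats B, a majority cycle.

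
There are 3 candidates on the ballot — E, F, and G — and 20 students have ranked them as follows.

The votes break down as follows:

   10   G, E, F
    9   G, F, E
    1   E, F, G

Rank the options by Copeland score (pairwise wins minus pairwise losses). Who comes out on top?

Pairwise results:
  E vs F: E wins 11–9.
  E vs G: G wins 19–1.
  F vs G: G wins 19–1.
Copeland scores (wins − losses):
  E: 1 − 1 = 0
  F: 0 − 2 = -2
  G: 2 − 0 = 2
G has the best Copeland score.

G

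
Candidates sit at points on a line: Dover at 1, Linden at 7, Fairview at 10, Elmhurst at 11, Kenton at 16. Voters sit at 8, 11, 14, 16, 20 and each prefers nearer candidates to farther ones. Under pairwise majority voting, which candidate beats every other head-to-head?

With single-peaked preferences on a line, the Condorcet winner is the candidate closest to the median voter.
The median voter (position 14) is closest to Kenton at 16.
Check: Kenton vs Fairview — voters closer to Kenton: 3 of 5.

Kenton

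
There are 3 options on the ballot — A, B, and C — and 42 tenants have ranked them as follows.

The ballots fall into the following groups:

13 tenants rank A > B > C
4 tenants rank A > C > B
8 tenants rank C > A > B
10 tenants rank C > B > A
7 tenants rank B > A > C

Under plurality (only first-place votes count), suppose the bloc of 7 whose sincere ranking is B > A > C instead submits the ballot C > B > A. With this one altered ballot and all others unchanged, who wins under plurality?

C

First-place totals with the altered ballot: A 17, B 0, C 25.
The winner is unchanged: still C.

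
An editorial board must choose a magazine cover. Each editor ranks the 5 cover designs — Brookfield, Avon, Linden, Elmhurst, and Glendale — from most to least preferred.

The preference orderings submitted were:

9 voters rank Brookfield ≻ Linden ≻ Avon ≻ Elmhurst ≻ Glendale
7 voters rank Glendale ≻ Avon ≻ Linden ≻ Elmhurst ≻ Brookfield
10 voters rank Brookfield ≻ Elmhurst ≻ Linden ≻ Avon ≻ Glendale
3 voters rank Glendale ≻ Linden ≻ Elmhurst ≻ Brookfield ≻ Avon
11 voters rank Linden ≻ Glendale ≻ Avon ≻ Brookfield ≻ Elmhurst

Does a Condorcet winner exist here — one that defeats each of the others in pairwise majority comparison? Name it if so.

Head-to-head results (40 voters total):
Brookfield vs Avon: Brookfield wins 22–18.
Brookfield vs Linden: Linden wins 21–19.
Brookfield vs Elmhurst: Brookfield wins 30–10.
Brookfield vs Glendale: Glendale wins 21–19.
Avon vs Linden: Linden wins 33–7.
Avon vs Elmhurst: Avon wins 27–13.
Avon vs Glendale: Glendale wins 21–19.
Linden vs Elmhurst: Linden wins 30–10.
Linden vs Glendale: Linden wins 30–10.
Elmhurst vs Glendale: Glendale wins 21–19.
Linden beats each rival — Brookfield (21–19), Avon (33–7), Elmhurst (30–10), Glendale (30–10) — so Linden is the Condorcet winner.

Linden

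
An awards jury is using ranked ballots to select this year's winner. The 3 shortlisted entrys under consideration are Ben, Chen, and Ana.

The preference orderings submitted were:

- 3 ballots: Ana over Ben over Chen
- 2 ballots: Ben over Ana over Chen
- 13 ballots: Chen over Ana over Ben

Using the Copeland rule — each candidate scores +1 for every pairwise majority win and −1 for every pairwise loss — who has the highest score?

Chen

Pairwise results:
  Ben vs Chen: Chen wins 13–5.
  Ben vs Ana: Ana wins 16–2.
  Chen vs Ana: Chen wins 13–5.
Copeland scores (wins − losses):
  Ben: 0 − 2 = -2
  Chen: 2 − 0 = 2
  Ana: 1 − 1 = 0
Chen has the best Copeland score.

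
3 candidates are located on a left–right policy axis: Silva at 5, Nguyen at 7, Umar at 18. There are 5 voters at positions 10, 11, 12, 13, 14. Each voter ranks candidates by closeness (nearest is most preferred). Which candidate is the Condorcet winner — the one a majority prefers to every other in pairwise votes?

With single-peaked preferences on a line, the Condorcet winner is the candidate closest to the median voter.
The median voter (position 12) is closest to Nguyen at 7.
Check: Nguyen vs Umar — voters closer to Nguyen: 3 of 5.

Nguyen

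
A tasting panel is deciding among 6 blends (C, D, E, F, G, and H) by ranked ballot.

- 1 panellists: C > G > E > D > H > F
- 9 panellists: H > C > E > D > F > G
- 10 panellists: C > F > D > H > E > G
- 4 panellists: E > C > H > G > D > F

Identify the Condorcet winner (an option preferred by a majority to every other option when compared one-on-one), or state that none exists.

C

Head-to-head results (24 voters total):
C vs D: C wins 24–0.
C vs E: C wins 20–4.
C vs F: C wins 24–0.
C vs G: C wins 24–0.
C vs H: C wins 15–9.
D vs E: E wins 14–10.
D vs F: D wins 14–10.
D vs G: D wins 19–5.
D vs H: H wins 13–11.
E vs F: E wins 14–10.
E vs G: E wins 23–1.
E vs H: H wins 19–5.
F vs G: F wins 19–5.
F vs H: H wins 14–10.
G vs H: H wins 23–1.
C beats each rival — D (24–0), E (20–4), F (24–0), G (24–0), H (15–9) — so C is the Condorcet winner.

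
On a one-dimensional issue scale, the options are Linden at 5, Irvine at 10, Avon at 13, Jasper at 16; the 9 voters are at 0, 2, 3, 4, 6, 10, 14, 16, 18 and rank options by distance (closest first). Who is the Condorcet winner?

With single-peaked preferences on a line, the Condorcet winner is the candidate closest to the median voter.
The median voter (position 6) is closest to Linden at 5.
Check: Linden vs Irvine — voters closer to Linden: 5 of 9.

Linden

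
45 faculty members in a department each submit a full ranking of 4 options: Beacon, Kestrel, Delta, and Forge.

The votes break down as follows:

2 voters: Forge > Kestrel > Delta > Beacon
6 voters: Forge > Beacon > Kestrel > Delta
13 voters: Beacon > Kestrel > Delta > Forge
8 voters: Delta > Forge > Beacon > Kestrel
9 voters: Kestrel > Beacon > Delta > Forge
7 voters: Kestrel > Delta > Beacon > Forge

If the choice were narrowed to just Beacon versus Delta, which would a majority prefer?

Beacon

Ballots ranking Beacon above Delta: 6+13+9 = 28.
Ballots ranking Delta above Beacon: 2+8+7 = 17.
Beacon wins the head-to-head, 28–17.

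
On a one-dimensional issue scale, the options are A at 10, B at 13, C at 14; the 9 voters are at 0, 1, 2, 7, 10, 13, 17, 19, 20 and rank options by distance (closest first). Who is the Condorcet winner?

A

With single-peaked preferences on a line, the Condorcet winner is the candidate closest to the median voter.
The median voter (position 10) is closest to A at 10.
Check: A vs B — voters closer to A: 5 of 9.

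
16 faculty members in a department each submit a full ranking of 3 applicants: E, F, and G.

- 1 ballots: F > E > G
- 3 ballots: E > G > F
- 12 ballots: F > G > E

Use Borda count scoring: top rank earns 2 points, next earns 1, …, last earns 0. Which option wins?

F

Borda scores:
  E: 1 + 3·2 + 12·0 = 7
  F: 2 + 3·0 + 12·2 = 26
  G: 0 + 3·1 + 12·1 = 15
F has the highest total.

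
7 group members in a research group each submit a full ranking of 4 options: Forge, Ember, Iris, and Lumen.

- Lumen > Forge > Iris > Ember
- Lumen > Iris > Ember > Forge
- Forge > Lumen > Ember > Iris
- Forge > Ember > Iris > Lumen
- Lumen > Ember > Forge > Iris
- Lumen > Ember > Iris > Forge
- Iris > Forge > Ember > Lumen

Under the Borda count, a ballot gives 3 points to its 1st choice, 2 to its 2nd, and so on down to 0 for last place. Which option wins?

Borda scores:
  Forge: 2 + 0 + 3 + 3 + 1 + 0 + 2 = 11
  Ember: 0 + 1 + 1 + 2 + 2 + 2 + 1 = 9
  Iris: 1 + 2 + 0 + 1 + 0 + 1 + 3 = 8
  Lumen: 3 + 3 + 2 + 0 + 3 + 3 + 0 = 14
Lumen has the highest total.

Lumen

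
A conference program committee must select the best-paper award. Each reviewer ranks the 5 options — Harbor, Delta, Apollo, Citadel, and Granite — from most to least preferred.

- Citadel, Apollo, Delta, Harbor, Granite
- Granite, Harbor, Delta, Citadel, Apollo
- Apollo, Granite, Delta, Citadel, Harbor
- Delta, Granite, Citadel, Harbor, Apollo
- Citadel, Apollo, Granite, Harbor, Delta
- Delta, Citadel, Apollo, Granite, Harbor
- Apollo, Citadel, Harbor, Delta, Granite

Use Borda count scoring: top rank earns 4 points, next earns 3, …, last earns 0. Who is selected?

Citadel

Borda scores:
  Harbor: 1 + 3 + 0 + 1 + 1 + 0 + 2 = 8
  Delta: 2 + 2 + 2 + 4 + 0 + 4 + 1 = 15
  Apollo: 3 + 0 + 4 + 0 + 3 + 2 + 4 = 16
  Citadel: 4 + 1 + 1 + 2 + 4 + 3 + 3 = 18
  Granite: 0 + 4 + 3 + 3 + 2 + 1 + 0 = 13
Citadel has the highest total.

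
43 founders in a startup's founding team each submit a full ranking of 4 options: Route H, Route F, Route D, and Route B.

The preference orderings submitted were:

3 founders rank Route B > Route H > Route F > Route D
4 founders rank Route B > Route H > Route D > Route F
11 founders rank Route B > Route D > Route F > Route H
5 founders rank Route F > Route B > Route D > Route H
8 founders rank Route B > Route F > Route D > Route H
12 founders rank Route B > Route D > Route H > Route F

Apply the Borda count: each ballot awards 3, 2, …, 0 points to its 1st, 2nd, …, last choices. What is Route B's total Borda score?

124

Borda scores:
  Route H: 3·2 + 4·2 + 11·0 + 5·0 + 8·0 + 12·1 = 26
  Route F: 3·1 + 4·0 + 11·1 + 5·3 + 8·2 + 12·0 = 45
  Route D: 3·0 + 4·1 + 11·2 + 5·1 + 8·1 + 12·2 = 63
  Route B: 3·3 + 4·3 + 11·3 + 5·2 + 8·3 + 12·3 = 124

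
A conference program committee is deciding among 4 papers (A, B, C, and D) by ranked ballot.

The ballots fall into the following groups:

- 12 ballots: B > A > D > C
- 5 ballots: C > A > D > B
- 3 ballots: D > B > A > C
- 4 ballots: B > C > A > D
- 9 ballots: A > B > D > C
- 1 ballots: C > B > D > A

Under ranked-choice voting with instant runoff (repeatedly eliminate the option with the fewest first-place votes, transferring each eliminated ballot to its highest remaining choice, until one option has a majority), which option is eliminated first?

Round 1: B 16, A 9, C 6, D 3. D has the fewest and is eliminated.
Round 2: B 19, A 9, C 6. B has a majority.

D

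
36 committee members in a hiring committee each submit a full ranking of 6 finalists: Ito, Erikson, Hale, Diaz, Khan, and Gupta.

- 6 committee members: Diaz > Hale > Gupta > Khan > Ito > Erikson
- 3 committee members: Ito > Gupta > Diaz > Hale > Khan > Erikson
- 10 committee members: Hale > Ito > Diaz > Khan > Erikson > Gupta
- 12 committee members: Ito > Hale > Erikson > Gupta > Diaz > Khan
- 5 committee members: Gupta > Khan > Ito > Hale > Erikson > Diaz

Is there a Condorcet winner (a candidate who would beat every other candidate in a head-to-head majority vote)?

Head-to-head results (36 voters total):
Ito vs Erikson: Ito wins 36–0.
Ito vs Hale: Ito wins 20–16.
Ito vs Diaz: Ito wins 30–6.
Ito vs Khan: Ito wins 25–11.
Ito vs Gupta: Ito wins 25–11.
Erikson vs Hale: Hale wins 36–0.
Erikson vs Diaz: Diaz wins 19–17.
Erikson vs Khan: Khan wins 24–12.
Erikson vs Gupta: Erikson wins 22–14.
Hale vs Diaz: Hale wins 27–9.
Hale vs Khan: Hale wins 31–5.
Hale vs Gupta: Hale wins 28–8.
Diaz vs Khan: Diaz wins 31–5.
Diaz vs Gupta: Gupta wins 20–16.
Khan vs Gupta: Gupta wins 26–10.
Ito beats each rival — Erikson (36–0), Hale (20–16), Diaz (30–6), Khan (25–11), Gupta (25–11) — so Ito is the Condorcet winner.

Yes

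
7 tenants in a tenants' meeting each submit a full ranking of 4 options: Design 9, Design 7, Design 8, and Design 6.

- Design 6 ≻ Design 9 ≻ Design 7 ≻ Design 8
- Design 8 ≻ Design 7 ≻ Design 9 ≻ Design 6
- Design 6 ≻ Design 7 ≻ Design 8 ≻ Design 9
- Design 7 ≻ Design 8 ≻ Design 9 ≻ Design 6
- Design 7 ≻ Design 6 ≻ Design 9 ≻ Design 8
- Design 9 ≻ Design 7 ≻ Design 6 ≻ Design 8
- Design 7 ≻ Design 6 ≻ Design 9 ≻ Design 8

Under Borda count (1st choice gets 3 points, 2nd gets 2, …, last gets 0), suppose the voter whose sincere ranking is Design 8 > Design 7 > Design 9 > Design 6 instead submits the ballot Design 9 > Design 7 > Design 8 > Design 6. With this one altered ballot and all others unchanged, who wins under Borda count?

Design 7

Borda totals with the altered ballot: Design 9 11, Design 7 16, Design 8 4, Design 6 11.
The winner is unchanged: still Design 7.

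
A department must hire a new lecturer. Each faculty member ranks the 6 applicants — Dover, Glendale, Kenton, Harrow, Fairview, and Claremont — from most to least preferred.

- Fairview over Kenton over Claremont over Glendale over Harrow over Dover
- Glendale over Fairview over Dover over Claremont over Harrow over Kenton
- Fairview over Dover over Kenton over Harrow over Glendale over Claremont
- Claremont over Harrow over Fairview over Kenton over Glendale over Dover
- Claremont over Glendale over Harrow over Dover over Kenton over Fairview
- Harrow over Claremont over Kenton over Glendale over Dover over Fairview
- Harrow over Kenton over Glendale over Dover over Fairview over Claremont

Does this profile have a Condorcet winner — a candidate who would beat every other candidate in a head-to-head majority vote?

Head-to-head results (7 voters total):
Dover vs Glendale: Glendale wins 6–1.
Dover vs Kenton: Kenton wins 4–3.
Dover vs Harrow: Harrow wins 5–2.
Dover vs Fairview: Fairview wins 4–3.
Dover vs Claremont: Claremont wins 4–3.
Glendale vs Kenton: Kenton wins 5–2.
Glendale vs Harrow: Harrow wins 4–3.
Glendale vs Fairview: Glendale wins 4–3.
Glendale vs Claremont: Claremont wins 4–3.
Kenton vs Harrow: Harrow wins 5–2.
Kenton vs Fairview: Fairview wins 4–3.
Kenton vs Claremont: Claremont wins 4–3.
Harrow vs Fairview: Harrow wins 4–3.
Harrow vs Claremont: Claremont wins 4–3.
Fairview vs Claremont: Fairview wins 4–3.
No candidate beats all others: Glendale beats Fairview beats Kenton beats Glendale, a majority cycle.

No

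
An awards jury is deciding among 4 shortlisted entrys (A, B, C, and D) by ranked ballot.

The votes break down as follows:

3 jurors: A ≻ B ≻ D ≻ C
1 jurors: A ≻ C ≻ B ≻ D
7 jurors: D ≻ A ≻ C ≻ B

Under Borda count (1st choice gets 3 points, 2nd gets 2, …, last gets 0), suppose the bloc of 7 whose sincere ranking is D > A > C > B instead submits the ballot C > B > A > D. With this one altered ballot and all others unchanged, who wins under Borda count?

C

Borda totals with the altered ballot: A 19, B 21, C 23, D 3.
The switch changes the winner from A to C.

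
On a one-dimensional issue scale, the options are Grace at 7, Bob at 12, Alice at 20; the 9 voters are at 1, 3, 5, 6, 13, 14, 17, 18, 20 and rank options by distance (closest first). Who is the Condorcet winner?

With single-peaked preferences on a line, the Condorcet winner is the candidate closest to the median voter.
The median voter (position 13) is closest to Bob at 12.
Check: Bob vs Alice — voters closer to Bob: 6 of 9.

Bob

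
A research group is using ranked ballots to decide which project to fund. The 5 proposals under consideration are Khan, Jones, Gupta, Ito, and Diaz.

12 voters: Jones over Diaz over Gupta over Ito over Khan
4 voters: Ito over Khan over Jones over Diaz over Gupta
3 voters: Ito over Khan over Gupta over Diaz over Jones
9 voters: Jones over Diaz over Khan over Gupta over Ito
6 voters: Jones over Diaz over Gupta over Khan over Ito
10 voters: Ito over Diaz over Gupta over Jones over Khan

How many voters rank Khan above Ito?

15

Ballots ranking Khan above Ito: 9+6 = 15.
Ballots ranking Ito above Khan: 12+4+3+10 = 29.
So 15 of 44 voters prefer Khan to Ito.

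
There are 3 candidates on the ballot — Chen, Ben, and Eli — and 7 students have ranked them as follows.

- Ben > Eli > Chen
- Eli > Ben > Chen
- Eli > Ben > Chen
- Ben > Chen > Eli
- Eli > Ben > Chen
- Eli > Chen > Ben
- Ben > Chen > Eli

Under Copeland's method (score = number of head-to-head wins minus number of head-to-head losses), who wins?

Eli

Pairwise results:
  Chen vs Ben: Ben wins 6–1.
  Chen vs Eli: Eli wins 5–2.
  Ben vs Eli: Eli wins 4–3.
Copeland scores (wins − losses):
  Chen: 0 − 2 = -2
  Ben: 1 − 1 = 0
  Eli: 2 − 0 = 2
Eli has the best Copeland score.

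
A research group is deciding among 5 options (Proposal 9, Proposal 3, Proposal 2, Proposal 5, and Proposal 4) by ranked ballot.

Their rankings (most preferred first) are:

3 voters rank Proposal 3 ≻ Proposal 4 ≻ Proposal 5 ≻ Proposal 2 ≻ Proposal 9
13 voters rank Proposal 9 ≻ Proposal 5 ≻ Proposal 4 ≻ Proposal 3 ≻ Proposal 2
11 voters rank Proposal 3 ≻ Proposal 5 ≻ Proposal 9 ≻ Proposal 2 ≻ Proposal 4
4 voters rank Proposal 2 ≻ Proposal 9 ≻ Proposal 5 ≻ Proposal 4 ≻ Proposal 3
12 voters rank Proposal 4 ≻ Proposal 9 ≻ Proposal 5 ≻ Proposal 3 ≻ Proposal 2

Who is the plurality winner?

First-place vote totals:
  Proposal 9: 13
  Proposal 3: 14
  Proposal 2: 4
  Proposal 5: 0
  Proposal 4: 12
Proposal 3 has the most first-place votes.

Proposal 3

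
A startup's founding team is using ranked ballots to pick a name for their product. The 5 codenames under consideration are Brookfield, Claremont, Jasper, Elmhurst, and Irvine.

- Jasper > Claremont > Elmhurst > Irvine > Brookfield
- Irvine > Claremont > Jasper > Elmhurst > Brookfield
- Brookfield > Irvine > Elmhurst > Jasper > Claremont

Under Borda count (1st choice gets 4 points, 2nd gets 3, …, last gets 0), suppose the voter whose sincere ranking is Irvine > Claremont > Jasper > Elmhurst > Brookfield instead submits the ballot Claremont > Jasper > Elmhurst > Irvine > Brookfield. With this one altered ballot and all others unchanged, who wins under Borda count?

Borda totals with the altered ballot: Brookfield 4, Claremont 7, Jasper 8, Elmhurst 6, Irvine 5.
The switch changes the winner from Irvine to Jasper.

Jasper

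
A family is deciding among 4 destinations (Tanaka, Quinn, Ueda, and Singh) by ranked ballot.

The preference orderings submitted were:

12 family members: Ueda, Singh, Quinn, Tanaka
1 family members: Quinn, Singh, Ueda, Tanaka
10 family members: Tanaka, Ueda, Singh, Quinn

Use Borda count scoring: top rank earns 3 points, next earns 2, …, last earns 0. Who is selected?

Ueda

Borda scores:
  Tanaka: 12·0 + 0 + 10·3 = 30
  Quinn: 12·1 + 3 + 10·0 = 15
  Ueda: 12·3 + 1 + 10·2 = 57
  Singh: 12·2 + 2 + 10·1 = 36
Ueda has the highest total.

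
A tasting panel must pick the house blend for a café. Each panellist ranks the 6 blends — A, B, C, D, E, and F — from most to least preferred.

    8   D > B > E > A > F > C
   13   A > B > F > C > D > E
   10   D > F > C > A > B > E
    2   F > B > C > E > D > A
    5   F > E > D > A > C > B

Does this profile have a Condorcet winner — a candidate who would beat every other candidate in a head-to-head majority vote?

Head-to-head results (38 voters total):
A vs B: A wins 28–10.
A vs C: A wins 26–12.
A vs D: D wins 25–13.
A vs E: A wins 23–15.
A vs F: A wins 21–17.
B vs C: B wins 23–15.
B vs D: D wins 23–15.
B vs E: B wins 33–5.
B vs F: B wins 21–17.
C vs D: D wins 23–15.
C vs E: C wins 25–13.
C vs F: F wins 38–0.
D vs E: D wins 31–7.
D vs F: F wins 20–18.
E vs F: F wins 30–8.
No candidate beats all others: A beats F beats D beats A, a majority cycle.

No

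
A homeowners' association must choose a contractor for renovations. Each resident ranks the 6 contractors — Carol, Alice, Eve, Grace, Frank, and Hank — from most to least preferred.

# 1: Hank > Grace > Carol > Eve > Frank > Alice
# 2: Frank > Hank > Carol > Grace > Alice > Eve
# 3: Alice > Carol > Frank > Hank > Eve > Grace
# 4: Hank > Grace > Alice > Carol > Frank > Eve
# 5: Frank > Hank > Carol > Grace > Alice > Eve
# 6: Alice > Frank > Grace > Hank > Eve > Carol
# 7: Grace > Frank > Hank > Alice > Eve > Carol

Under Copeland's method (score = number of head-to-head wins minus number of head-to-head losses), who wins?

Frank

Pairwise results:
  Carol vs Alice: Alice wins 4–3.
  Carol vs Eve: Carol wins 5–2.
  Carol vs Grace: Grace wins 4–3.
  Carol vs Frank: Frank wins 4–3.
  Carol vs Hank: Hank wins 6–1.
  Alice vs Eve: Alice wins 6–1.
  Alice vs Grace: Grace wins 5–2.
  Alice vs Frank: Frank wins 4–3.
  Alice vs Hank: Hank wins 5–2.
  Eve vs Grace: Grace wins 6–1.
  Eve vs Frank: Frank wins 6–1.
  Eve vs Hank: Hank wins 7–0.
  Grace vs Frank: Frank wins 4–3.
  Grace vs Hank: Hank wins 5–2.
  Frank vs Hank: Frank wins 5–2.
Copeland scores (wins − losses):
  Carol: 1 − 4 = -3
  Alice: 2 − 3 = -1
  Eve: 0 − 5 = -5
  Grace: 3 − 2 = 1
  Frank: 5 − 0 = 5
  Hank: 4 − 1 = 3
Frank has the best Copeland score.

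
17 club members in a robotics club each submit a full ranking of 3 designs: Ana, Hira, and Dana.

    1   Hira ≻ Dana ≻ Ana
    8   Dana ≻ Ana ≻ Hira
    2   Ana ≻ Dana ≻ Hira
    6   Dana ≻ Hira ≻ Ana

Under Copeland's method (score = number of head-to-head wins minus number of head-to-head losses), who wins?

Dana

Pairwise results:
  Ana vs Hira: Ana wins 10–7.
  Ana vs Dana: Dana wins 15–2.
  Hira vs Dana: Dana wins 16–1.
Copeland scores (wins − losses):
  Ana: 1 − 1 = 0
  Hira: 0 − 2 = -2
  Dana: 2 − 0 = 2
Dana has the best Copeland score.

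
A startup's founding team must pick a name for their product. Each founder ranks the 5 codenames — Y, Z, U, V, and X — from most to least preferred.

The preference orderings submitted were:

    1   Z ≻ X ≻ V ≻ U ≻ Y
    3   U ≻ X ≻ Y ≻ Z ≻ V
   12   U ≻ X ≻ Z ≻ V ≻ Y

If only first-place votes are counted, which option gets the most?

U

First-place vote totals:
  Y: 0
  Z: 1
  U: 15
  V: 0
  X: 0
U has the most first-place votes.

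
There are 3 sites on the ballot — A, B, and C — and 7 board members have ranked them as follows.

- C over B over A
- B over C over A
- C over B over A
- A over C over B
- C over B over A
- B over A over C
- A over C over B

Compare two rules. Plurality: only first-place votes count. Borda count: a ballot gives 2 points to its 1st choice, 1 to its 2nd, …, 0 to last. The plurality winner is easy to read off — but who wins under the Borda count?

C

Plurality first-place counts: A 2, B 2, C 3 → C.
Borda totals: A 5, B 7, C 9 → C.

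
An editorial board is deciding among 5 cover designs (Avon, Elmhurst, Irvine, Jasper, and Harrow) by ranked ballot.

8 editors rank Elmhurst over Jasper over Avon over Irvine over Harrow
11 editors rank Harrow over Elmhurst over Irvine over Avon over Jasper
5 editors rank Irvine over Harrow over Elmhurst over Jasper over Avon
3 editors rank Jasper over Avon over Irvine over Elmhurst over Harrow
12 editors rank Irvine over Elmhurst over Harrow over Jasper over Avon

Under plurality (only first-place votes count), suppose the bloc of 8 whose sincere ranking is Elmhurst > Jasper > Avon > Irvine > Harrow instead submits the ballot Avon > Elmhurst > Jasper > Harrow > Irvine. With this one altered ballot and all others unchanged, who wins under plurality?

First-place totals with the altered ballot: Avon 8, Elmhurst 0, Irvine 17, Jasper 3, Harrow 11.
The winner is unchanged: still Irvine.

Irvine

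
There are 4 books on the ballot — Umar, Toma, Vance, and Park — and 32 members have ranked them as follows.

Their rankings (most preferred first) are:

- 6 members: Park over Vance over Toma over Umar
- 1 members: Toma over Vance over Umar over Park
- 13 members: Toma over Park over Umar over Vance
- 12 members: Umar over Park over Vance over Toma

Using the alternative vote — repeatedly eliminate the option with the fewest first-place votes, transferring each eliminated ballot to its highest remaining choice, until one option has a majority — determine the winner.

Round 1: Toma 14, Umar 12, Park 6, Vance 0. Vance has the fewest and is eliminated.
Round 2: Toma 14, Umar 12, Park 6. Park has the fewest and is eliminated.
Round 3: Toma 20, Umar 12. Toma has a majority.

Toma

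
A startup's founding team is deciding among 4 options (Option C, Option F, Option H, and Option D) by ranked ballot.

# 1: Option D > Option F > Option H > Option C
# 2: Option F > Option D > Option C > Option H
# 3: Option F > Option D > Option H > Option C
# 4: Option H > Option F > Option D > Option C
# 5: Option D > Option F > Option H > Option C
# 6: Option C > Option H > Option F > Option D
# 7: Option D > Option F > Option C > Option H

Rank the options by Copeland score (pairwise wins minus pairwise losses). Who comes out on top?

Option F

Pairwise results:
  Option C vs Option F: Option F wins 6–1.
  Option C vs Option H: Option H wins 4–3.
  Option C vs Option D: Option D wins 6–1.
  Option F vs Option H: Option F wins 5–2.
  Option F vs Option D: Option F wins 4–3.
  Option H vs Option D: Option D wins 5–2.
Copeland scores (wins − losses):
  Option C: 0 − 3 = -3
  Option F: 3 − 0 = 3
  Option H: 1 − 2 = -1
  Option D: 2 − 1 = 1
Option F has the best Copeland score.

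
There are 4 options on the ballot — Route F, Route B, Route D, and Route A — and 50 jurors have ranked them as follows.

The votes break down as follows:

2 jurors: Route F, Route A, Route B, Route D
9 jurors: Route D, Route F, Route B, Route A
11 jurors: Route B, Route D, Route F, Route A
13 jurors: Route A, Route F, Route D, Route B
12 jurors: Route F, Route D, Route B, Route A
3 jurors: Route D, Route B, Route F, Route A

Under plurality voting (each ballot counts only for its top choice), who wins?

First-place vote totals:
  Route F: 14
  Route B: 11
  Route D: 12
  Route A: 13
Route F has the most first-place votes.

Route F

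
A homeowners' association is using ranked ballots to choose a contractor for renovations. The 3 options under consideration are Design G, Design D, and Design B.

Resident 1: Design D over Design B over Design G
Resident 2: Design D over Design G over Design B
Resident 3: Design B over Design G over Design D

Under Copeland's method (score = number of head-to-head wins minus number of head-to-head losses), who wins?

Design D

Pairwise results:
  Design G vs Design D: Design D wins 2–1.
  Design G vs Design B: Design B wins 2–1.
  Design D vs Design B: Design D wins 2–1.
Copeland scores (wins − losses):
  Design G: 0 − 2 = -2
  Design D: 2 − 0 = 2
  Design B: 1 − 1 = 0
Design D has the best Copeland score.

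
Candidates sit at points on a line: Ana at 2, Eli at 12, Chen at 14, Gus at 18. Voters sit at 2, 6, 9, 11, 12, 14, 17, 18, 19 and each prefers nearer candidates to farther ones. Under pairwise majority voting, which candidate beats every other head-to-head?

Eli

With single-peaked preferences on a line, the Condorcet winner is the candidate closest to the median voter.
The median voter (position 12) is closest to Eli at 12.
Check: Eli vs Ana — voters closer to Eli: 7 of 9.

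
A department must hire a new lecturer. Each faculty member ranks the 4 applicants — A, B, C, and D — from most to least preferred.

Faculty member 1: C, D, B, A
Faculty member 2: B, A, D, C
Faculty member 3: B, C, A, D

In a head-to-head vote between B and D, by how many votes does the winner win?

1

Ballots ranking B above D: 2.
Ballots ranking D above B: 1.
B wins 2–1, a margin of 1.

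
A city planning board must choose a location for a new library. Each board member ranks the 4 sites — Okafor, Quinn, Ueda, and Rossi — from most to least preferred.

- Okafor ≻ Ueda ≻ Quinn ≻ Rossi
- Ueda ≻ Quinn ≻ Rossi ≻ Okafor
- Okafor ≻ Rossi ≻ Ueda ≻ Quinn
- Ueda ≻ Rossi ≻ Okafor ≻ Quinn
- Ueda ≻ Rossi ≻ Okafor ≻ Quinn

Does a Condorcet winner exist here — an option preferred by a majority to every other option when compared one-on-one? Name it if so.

Head-to-head results (5 voters total):
Okafor vs Quinn: Okafor wins 4–1.
Okafor vs Ueda: Ueda wins 3–2.
Okafor vs Rossi: Rossi wins 3–2.
Quinn vs Ueda: Ueda wins 5–0.
Quinn vs Rossi: Rossi wins 3–2.
Ueda vs Rossi: Ueda wins 4–1.
Ueda beats each rival — Okafor (3–2), Quinn (5–0), Rossi (4–1) — so Ueda is the Condorcet winner.

Ueda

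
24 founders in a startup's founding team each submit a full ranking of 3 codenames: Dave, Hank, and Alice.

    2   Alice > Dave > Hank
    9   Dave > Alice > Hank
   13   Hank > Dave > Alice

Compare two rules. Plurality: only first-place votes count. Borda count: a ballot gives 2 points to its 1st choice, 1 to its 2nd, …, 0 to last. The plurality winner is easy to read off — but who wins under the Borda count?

Dave

Plurality first-place counts: Dave 9, Hank 13, Alice 2 → Hank.
Borda totals: Dave 33, Hank 26, Alice 13 → Dave.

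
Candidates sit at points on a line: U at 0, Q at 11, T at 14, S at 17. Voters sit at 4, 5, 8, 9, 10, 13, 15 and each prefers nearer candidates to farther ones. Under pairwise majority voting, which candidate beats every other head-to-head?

With single-peaked preferences on a line, the Condorcet winner is the candidate closest to the median voter.
The median voter (position 9) is closest to Q at 11.
Check: Q vs S — voters closer to Q: 6 of 7.

Q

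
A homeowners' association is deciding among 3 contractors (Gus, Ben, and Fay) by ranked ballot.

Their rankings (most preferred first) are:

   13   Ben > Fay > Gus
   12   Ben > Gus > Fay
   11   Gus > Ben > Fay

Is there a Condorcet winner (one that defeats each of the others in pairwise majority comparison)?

Head-to-head results (36 voters total):
Gus vs Ben: Ben wins 25–11.
Gus vs Fay: Gus wins 23–13.
Ben vs Fay: Ben wins 36–0.
Ben beats each rival — Gus (25–11), Fay (36–0) — so Ben is the Condorcet winner.

Yes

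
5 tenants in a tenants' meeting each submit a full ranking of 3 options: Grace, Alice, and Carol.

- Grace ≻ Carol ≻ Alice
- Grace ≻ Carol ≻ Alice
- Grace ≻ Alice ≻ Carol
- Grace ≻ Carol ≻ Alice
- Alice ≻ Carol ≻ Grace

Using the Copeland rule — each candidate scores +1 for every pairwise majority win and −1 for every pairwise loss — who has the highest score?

Grace

Pairwise results:
  Grace vs Alice: Grace wins 4–1.
  Grace vs Carol: Grace wins 4–1.
  Alice vs Carol: Carol wins 3–2.
Copeland scores (wins − losses):
  Grace: 2 − 0 = 2
  Alice: 0 − 2 = -2
  Carol: 1 − 1 = 0
Grace has the best Copeland score.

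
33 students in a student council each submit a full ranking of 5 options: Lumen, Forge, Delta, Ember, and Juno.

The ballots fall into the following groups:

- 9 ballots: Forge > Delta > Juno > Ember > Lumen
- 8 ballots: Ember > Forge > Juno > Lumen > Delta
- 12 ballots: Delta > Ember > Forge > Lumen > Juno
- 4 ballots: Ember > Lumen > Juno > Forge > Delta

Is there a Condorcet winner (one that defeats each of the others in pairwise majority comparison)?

Head-to-head results (33 voters total):
Lumen vs Forge: Forge wins 29–4.
Lumen vs Delta: Delta wins 21–12.
Lumen vs Ember: Ember wins 33–0.
Lumen vs Juno: Juno wins 17–16.
Forge vs Delta: Forge wins 21–12.
Forge vs Ember: Ember wins 24–9.
Forge vs Juno: Forge wins 29–4.
Delta vs Ember: Delta wins 21–12.
Delta vs Juno: Delta wins 21–12.
Ember vs Juno: Ember wins 24–9.
No candidate beats all others: Forge beats Delta beats Ember beats Forge, a majority cycle.

No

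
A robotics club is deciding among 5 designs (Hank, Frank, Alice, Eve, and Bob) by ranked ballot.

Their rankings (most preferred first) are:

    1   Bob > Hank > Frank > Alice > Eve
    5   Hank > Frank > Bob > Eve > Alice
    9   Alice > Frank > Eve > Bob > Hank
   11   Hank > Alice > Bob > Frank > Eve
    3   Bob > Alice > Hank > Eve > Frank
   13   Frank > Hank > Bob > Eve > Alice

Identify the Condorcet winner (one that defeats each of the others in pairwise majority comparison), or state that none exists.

No Condorcet winner

Head-to-head results (42 voters total):
Hank vs Frank: Frank wins 22–20.
Hank vs Alice: Hank wins 30–12.
Hank vs Eve: Hank wins 33–9.
Hank vs Bob: Hank wins 29–13.
Frank vs Alice: Alice wins 23–19.
Frank vs Eve: Frank wins 39–3.
Frank vs Bob: Frank wins 27–15.
Alice vs Eve: Alice wins 24–18.
Alice vs Bob: Bob wins 22–20.
Eve vs Bob: Bob wins 33–9.
No candidate beats all others: Hank beats Alice beats Frank beats Hank, a majority cycle.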